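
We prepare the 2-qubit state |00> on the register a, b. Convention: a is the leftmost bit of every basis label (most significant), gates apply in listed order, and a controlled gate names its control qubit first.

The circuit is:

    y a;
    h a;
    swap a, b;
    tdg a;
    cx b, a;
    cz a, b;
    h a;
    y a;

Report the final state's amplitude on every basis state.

The final amplitudes are 1/2 on |00>, -1/2 on |01>, -1/2 on |10>, -1/2 on |11>.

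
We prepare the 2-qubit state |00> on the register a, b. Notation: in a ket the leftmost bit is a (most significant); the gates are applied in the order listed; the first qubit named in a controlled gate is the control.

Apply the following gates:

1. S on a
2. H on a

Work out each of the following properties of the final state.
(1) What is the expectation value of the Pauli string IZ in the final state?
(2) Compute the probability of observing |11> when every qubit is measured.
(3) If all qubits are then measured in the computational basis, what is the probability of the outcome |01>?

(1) The observable IZ averages to 1.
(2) Outcome |11> occurs with probability 0.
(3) The probability of measuring |01> is 0.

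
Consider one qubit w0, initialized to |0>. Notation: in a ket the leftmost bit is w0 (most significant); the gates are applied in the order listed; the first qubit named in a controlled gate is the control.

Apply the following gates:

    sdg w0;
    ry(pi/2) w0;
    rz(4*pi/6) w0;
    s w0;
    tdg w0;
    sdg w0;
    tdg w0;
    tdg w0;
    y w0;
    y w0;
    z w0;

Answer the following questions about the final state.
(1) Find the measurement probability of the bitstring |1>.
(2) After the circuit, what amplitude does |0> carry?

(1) The probability of measuring |1> is 1/2.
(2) The amplitude on |0> is -sqrt(2)*exp(2*I*pi/3)/2.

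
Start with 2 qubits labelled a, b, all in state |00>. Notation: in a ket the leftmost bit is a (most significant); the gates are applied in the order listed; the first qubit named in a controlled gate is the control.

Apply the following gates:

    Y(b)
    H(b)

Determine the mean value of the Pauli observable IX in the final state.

In the final state, IX has expectation -1.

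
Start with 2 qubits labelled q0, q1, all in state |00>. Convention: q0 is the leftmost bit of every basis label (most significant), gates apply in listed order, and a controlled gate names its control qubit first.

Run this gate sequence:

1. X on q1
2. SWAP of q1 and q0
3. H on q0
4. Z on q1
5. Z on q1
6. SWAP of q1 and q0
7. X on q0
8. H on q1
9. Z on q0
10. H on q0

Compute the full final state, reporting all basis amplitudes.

The resulting statevector has amplitude 0 on |00>, -sqrt(2)/2 on |01>, 0 on |10>, sqrt(2)/2 on |11>.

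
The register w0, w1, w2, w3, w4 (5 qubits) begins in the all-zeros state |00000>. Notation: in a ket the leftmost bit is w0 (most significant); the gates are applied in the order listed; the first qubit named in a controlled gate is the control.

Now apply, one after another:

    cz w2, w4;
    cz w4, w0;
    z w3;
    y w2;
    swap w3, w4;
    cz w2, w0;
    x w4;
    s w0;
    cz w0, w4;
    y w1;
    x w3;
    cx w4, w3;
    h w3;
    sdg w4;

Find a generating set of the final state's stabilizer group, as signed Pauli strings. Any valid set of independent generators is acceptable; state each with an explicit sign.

The final state is stabilized by the group generated by +IIIXI, +ZIIII, -IZIII, -IIZII, -IIIIZ; other independent generating sets are equally valid.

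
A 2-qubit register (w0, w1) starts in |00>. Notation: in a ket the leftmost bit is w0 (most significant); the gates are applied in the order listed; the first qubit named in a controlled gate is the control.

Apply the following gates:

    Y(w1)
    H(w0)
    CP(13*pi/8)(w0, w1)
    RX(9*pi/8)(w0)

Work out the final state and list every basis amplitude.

The final amplitudes are 0 on |00>, -sqrt(2)*(I*sin(pi/16) + exp(5*I*pi/8)*cos(pi/16))/2 on |01>, 0 on |10>, sqrt(2)*(cos(pi/16) - exp(I*pi/8)*sin(pi/16))/2 on |11>.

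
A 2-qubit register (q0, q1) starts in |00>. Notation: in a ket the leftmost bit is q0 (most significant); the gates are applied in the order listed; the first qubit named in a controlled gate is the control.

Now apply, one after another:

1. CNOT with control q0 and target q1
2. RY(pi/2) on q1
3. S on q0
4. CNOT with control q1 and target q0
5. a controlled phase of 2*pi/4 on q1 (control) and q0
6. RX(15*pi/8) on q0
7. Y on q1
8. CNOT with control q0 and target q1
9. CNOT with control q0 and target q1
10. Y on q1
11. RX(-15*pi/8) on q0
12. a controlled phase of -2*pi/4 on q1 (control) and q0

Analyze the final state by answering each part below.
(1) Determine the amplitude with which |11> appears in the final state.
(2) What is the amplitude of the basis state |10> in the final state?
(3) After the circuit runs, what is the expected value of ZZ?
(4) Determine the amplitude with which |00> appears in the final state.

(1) The amplitude on |11> is sqrt(2)/2. Key observation: gates 5-12 undo each other exactly, leaving only the rest of the circuit to track.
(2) |10> carries amplitude 0 in the final state.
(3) In the final state, ZZ has expectation 1.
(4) The amplitude on |00> is sqrt(2)/2.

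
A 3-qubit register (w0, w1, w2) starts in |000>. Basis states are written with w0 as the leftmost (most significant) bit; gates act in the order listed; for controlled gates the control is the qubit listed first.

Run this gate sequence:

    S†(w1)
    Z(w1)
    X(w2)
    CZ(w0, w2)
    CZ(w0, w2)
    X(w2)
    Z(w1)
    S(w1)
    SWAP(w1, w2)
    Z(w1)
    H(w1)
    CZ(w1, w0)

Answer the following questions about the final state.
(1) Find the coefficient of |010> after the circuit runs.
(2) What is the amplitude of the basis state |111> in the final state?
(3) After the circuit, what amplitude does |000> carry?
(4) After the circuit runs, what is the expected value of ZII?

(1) |010> carries amplitude sqrt(2)/2 in the final state. Key observation: gates 1-8 undo each other exactly, leaving only the rest of the circuit to track.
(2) The amplitude on |111> is 0.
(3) The final state's coefficient on |000> equals sqrt(2)/2.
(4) In the final state, ZII has expectation 1.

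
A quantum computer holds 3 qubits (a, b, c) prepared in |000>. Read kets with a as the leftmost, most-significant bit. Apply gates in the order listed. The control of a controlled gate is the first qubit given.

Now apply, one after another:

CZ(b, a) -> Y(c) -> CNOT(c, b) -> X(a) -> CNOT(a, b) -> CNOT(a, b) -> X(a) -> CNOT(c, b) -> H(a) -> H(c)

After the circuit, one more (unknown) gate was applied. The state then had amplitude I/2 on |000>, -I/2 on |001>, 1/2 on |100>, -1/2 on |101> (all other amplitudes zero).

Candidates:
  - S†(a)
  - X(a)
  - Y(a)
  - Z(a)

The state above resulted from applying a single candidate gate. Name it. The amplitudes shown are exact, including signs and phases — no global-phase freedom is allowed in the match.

The applied gate was S†(a). Key observation: gates 3-8 undo each other exactly, leaving only the rest of the circuit to track.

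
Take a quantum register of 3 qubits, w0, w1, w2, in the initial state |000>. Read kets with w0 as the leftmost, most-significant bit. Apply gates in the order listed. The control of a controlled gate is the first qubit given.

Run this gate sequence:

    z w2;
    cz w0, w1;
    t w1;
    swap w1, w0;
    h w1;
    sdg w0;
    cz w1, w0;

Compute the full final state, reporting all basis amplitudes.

After the circuit, the state carries amplitude sqrt(2)/2 on |000>, sqrt(2)/2 on |010>, and 0 on every other basis state.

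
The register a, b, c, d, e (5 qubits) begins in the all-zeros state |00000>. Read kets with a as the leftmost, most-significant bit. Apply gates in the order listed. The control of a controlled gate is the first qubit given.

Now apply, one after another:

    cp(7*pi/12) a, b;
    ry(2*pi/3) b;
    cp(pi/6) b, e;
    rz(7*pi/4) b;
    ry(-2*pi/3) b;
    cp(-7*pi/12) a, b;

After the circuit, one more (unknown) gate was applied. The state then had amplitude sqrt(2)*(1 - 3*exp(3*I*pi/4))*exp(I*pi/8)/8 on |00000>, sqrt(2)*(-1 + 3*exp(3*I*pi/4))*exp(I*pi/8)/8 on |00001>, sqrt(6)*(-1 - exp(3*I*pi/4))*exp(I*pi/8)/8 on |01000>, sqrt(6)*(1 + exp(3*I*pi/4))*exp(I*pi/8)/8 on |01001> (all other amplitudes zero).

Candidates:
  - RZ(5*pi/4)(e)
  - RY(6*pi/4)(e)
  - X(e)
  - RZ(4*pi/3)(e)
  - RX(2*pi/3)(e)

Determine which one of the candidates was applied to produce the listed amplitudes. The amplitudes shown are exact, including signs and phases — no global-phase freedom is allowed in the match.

It was RY(6*pi/4)(e) that produced the state shown.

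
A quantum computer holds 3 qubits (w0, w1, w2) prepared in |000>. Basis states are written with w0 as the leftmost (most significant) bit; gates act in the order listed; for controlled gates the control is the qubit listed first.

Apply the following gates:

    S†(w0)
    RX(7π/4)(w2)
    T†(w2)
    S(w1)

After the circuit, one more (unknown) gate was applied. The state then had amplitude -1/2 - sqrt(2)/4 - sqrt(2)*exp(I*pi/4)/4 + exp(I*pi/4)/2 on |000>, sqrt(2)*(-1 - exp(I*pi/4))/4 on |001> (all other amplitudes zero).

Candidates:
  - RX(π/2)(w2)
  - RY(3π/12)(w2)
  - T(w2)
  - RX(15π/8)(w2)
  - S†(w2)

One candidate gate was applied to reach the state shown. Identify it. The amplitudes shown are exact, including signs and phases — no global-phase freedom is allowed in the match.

It was RY(3π/12)(w2) that produced the state shown.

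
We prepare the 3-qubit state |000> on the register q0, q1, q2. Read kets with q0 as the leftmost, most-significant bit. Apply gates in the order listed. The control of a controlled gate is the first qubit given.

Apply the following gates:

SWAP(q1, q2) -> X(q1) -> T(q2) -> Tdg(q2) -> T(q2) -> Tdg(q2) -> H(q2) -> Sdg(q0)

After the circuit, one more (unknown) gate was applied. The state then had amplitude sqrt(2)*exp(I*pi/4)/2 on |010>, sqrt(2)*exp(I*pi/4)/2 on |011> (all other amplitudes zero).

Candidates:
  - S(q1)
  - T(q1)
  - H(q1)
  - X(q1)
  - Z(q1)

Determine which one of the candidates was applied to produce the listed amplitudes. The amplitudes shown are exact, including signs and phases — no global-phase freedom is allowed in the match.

It was T(q1) that produced the state shown.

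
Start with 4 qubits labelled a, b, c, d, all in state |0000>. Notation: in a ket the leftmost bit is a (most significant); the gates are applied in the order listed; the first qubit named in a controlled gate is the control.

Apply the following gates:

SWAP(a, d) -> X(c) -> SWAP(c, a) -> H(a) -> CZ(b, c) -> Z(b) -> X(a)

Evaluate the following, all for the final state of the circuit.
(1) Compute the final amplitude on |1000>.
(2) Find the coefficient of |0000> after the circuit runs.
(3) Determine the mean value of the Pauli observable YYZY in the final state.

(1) The final state's coefficient on |1000> equals sqrt(2)/2.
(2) The amplitude on |0000> is -sqrt(2)/2.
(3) The observable YYZY averages to 0.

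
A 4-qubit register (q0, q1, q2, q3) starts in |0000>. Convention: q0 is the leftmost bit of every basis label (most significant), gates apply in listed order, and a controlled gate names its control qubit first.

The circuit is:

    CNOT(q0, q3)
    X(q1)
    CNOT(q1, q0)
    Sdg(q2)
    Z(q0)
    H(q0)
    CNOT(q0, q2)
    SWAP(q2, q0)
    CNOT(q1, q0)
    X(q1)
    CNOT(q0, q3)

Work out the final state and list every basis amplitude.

The final amplitudes are sqrt(2)/2 on |0010>, -sqrt(2)/2 on |1001>, and 0 on every other basis state.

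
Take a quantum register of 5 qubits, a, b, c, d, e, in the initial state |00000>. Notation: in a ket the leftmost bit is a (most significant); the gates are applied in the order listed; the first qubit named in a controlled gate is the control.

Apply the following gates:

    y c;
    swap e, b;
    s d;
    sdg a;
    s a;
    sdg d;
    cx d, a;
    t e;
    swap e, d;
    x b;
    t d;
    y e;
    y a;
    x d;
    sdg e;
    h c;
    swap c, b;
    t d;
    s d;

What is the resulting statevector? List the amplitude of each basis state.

The resulting statevector has amplitude -sqrt(2)*exp(3*I*pi/4)/2 on |10111>, sqrt(2)*exp(3*I*pi/4)/2 on |11111>, and 0 on every other basis state.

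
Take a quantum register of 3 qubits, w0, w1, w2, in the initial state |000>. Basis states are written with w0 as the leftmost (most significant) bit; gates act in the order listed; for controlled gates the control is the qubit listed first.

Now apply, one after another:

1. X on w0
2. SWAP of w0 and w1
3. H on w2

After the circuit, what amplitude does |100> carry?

|100> carries amplitude 0 in the final state.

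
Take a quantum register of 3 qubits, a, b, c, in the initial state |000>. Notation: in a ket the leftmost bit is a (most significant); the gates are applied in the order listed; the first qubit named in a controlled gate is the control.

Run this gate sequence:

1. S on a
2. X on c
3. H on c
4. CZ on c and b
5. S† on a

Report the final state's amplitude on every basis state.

After the circuit, the state carries amplitude sqrt(2)/2 on |000>, -sqrt(2)/2 on |001>, and 0 on every other basis state.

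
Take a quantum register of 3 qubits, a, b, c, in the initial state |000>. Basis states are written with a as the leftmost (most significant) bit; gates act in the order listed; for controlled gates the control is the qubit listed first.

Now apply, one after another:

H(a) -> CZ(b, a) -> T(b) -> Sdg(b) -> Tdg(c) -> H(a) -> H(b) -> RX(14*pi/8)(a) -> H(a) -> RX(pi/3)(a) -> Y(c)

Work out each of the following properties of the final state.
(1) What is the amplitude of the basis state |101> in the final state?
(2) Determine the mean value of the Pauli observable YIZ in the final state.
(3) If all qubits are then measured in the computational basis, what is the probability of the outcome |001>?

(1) The amplitude on |101> is -sqrt(sqrt(2) + 2)/8 - sqrt(6 - 3*sqrt(2))/8 - I*sqrt(3*sqrt(2) + 6)/8 - I*sqrt(2 - sqrt(2))/8.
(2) The expectation value of YIZ is sqrt(2)/4.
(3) A full measurement returns |001> with probability 1/4 - sqrt(6)/16.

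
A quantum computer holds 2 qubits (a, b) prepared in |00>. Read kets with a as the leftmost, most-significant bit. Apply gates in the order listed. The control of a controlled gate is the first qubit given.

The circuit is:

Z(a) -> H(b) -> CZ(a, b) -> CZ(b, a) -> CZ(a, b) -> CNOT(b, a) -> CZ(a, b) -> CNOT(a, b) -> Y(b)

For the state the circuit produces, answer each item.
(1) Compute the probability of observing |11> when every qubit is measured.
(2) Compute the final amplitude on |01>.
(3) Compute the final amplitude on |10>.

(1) Outcome |11> occurs with probability 1/2.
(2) The amplitude on |01> is sqrt(2)*I/2.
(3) The final state's coefficient on |10> equals 0.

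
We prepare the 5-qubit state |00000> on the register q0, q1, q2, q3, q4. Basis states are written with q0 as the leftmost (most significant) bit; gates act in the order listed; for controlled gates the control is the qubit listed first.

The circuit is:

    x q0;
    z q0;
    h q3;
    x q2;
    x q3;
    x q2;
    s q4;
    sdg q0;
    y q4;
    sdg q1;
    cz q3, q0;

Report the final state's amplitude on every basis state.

The resulting statevector has amplitude -sqrt(2)/2 on |10001>, sqrt(2)/2 on |10011>, and 0 on every other basis state.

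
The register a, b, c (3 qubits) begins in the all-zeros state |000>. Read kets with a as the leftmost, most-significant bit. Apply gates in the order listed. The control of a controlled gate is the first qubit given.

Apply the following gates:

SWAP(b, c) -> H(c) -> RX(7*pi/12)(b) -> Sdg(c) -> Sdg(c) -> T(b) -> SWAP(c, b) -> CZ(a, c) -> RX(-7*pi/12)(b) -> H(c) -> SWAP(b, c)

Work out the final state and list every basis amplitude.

The resulting statevector has amplitude 1/4 - exp(I*pi/4)/4 - sqrt(6)*(1 + I)/16 - sqrt(6)*exp(I*pi/4)/16 - sqrt(6)*exp(3*I*pi/4)/16 + sqrt(2)*(1 - I)/16 - sqrt(2)*exp(3*I*pi/4)/16 + sqrt(2)*exp(I*pi/4)/16 on |000>, -1/4 - sqrt(2)*exp(I*pi/4)/16 + sqrt(2)*exp(3*I*pi/4)/16 + sqrt(2)*(-1 + I)/16 + sqrt(6)*exp(3*I*pi/4)/16 + sqrt(6)*exp(I*pi/4)/16 + sqrt(6)*(1 + I)/16 + exp(I*pi/4)/4 on |001>, 1/4 - sqrt(6)*(1 + I)/16 + sqrt(2)*(1 - I)/16 - sqrt(2)*exp(I*pi/4)/16 + sqrt(2)*exp(3*I*pi/4)/16 + sqrt(6)*exp(3*I*pi/4)/16 + sqrt(6)*exp(I*pi/4)/16 + exp(I*pi/4)/4 on |010>, -1/4 - exp(I*pi/4)/4 - sqrt(6)*exp(I*pi/4)/16 - sqrt(6)*exp(3*I*pi/4)/16 - sqrt(2)*exp(3*I*pi/4)/16 + sqrt(2)*exp(I*pi/4)/16 - sqrt(2)*(1 - I)/16 + sqrt(6)*(1 + I)/16 on |011>, 0 on |100>, 0 on |101>, 0 on |110>, 0 on |111>.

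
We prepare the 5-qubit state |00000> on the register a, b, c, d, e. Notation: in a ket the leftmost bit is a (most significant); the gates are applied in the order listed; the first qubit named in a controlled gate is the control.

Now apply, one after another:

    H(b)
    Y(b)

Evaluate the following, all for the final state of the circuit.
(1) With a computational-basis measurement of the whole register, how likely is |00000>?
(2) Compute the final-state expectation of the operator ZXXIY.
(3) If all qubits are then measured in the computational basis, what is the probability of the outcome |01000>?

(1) Outcome |00000> occurs with probability 1/2.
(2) The expectation value of ZXXIY is 0.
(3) The probability of measuring |01000> is 1/2.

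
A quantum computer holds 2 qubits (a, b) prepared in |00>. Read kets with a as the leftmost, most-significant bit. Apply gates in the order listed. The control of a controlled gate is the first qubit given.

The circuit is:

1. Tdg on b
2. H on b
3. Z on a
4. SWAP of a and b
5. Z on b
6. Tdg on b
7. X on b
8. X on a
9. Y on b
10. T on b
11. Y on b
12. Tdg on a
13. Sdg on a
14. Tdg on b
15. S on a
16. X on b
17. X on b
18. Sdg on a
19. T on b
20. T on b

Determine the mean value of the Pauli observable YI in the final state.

In the final state, YI has expectation -sqrt(2)/2. Key observation: steps 14-19 multiply out to the identity, so the circuit reduces to the remaining gates.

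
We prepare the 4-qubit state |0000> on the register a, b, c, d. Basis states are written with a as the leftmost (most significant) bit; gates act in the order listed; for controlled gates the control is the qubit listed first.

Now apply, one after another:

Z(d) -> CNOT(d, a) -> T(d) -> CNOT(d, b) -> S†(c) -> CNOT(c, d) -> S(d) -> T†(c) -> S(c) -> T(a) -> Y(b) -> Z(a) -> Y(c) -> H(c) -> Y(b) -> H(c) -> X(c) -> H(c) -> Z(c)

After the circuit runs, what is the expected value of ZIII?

In the final state, ZIII has expectation 1. Key observation: gates 16-19 undo each other exactly, leaving only the rest of the circuit to track.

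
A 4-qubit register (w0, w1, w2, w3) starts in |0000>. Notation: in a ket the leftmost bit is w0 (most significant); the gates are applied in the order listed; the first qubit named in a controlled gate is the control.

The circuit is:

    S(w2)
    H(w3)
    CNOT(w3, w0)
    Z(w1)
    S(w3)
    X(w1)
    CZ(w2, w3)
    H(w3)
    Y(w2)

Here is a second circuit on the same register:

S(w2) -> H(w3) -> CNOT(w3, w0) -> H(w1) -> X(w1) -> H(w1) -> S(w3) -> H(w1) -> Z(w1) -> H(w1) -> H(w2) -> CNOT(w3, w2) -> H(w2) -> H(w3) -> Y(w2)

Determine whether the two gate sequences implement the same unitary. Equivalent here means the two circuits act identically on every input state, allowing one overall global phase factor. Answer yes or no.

Yes — the two circuits implement the same unitary up to a global phase.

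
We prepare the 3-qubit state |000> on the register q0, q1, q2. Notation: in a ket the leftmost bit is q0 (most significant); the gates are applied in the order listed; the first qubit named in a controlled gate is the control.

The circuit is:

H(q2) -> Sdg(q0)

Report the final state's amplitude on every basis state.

The final amplitudes are sqrt(2)/2 on |000>, sqrt(2)/2 on |001>, and 0 on every other basis state.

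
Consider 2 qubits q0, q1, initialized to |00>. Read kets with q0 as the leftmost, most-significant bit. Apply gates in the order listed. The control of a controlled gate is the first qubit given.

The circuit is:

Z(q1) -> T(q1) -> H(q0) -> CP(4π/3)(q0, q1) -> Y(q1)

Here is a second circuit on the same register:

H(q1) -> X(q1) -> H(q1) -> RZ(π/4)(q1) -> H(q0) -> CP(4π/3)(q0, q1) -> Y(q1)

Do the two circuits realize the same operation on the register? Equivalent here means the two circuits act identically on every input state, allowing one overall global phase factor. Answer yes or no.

Yes — the two circuits implement the same unitary up to a global phase.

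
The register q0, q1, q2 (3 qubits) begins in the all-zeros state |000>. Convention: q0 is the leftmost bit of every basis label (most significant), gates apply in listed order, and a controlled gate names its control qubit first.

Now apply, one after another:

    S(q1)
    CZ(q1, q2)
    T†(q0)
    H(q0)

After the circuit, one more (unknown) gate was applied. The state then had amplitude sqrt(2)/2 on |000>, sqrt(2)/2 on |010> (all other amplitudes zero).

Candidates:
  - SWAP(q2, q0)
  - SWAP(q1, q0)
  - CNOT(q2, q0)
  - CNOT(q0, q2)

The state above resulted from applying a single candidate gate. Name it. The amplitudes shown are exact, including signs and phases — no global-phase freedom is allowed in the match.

It was SWAP(q1, q0) that produced the state shown.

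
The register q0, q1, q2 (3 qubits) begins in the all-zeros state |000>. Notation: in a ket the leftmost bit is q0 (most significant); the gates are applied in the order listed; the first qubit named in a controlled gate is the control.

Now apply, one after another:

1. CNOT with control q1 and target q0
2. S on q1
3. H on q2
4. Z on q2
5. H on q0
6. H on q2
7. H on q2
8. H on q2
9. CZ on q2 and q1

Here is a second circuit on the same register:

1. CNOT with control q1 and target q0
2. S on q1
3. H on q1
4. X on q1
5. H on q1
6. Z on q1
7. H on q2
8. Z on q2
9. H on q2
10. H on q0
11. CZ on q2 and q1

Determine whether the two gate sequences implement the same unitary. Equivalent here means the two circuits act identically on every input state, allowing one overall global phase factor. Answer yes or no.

Yes, they are equivalent — the unitaries differ by at most a global phase.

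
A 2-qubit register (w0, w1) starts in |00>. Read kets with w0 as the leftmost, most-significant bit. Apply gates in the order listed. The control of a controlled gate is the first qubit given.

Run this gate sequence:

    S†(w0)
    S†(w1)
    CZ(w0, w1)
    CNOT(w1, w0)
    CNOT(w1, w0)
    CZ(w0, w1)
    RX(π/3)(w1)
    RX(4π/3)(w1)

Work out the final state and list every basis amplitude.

The final amplitudes are -sqrt(3)/2 on |00>, -I/2 on |01>, 0 on |10>, 0 on |11>. Key observation: steps 3-6 multiply out to the identity, so the circuit reduces to the remaining gates.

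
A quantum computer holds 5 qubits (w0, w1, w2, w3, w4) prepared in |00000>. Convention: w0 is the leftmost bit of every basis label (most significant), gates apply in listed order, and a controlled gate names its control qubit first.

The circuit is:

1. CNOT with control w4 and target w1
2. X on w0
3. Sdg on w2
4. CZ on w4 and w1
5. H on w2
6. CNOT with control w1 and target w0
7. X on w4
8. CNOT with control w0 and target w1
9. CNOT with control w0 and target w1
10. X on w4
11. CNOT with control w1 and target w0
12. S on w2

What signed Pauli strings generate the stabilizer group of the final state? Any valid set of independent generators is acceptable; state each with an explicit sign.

The stabilizer group can be generated by +IIYII, -ZIIII, +IZIII, +IIIZI, +IIIIZ, among other valid generating sets. Key observation: steps 6-11 multiply out to the identity, so the circuit reduces to the remaining gates.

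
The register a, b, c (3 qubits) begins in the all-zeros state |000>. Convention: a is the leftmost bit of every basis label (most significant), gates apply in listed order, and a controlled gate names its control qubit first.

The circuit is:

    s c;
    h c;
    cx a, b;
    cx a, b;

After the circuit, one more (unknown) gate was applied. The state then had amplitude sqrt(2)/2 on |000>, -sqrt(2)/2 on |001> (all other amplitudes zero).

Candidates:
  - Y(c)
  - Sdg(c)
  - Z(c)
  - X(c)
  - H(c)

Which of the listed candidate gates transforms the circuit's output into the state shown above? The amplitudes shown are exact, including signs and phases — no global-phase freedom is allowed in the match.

It was Z(c) that produced the state shown. Key observation: steps 3-4 multiply out to the identity, so the circuit reduces to the remaining gates.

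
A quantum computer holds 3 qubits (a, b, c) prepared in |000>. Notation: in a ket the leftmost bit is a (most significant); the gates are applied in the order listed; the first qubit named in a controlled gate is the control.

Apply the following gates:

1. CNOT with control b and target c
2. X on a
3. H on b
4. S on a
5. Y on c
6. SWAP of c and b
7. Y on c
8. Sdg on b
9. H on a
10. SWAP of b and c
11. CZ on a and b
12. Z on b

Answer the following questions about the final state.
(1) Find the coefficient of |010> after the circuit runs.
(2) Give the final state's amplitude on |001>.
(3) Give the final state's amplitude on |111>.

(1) The final state's coefficient on |010> equals 0.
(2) The amplitude on |001> is 1/2.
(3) The amplitude on |111> is 1/2.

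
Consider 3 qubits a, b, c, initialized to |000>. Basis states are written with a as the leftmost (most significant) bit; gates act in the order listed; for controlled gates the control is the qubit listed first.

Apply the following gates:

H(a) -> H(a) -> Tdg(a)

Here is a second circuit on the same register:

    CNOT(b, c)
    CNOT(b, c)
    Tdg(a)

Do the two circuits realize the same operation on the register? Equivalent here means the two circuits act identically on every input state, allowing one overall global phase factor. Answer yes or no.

Yes, they are equivalent — the unitaries differ by at most a global phase.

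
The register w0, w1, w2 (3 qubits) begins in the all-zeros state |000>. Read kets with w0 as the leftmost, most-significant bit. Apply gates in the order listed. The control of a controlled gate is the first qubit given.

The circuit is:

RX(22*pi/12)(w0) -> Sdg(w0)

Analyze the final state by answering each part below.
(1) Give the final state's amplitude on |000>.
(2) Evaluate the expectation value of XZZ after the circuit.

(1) The final state's coefficient on |000> equals -sqrt(6)/4 - sqrt(2)/4.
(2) The observable XZZ averages to 1/2.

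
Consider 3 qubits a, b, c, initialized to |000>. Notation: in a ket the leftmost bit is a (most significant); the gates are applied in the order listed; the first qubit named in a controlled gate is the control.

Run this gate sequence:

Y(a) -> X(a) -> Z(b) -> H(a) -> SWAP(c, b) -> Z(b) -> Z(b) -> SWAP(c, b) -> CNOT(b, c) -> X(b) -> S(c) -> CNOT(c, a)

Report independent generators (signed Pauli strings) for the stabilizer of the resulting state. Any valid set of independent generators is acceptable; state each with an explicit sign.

The final state is stabilized by the group generated by +XII, -IZI, +IIZ; other independent generating sets are equally valid. Key observation: the block from step 5 through step 8 cancels to the identity and can be dropped.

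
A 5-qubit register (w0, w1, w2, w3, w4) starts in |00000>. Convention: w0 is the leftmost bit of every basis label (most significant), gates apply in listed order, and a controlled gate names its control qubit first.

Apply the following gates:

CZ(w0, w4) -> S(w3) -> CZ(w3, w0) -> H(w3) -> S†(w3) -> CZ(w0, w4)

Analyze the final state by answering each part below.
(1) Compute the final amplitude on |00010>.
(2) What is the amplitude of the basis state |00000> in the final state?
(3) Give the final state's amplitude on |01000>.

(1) The final state's coefficient on |00010> equals -sqrt(2)*I/2.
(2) |00000> carries amplitude sqrt(2)/2 in the final state.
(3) The final state's coefficient on |01000> equals 0.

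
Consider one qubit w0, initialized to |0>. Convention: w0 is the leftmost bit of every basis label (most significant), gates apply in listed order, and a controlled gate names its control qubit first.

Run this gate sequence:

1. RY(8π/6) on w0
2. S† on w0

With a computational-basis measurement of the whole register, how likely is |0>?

Outcome |0> occurs with probability 1/4.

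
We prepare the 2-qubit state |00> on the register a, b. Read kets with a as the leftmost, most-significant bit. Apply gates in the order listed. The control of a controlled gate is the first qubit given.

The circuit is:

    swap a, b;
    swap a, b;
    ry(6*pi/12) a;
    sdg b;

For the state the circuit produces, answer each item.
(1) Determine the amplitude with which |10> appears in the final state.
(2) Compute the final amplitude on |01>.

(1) The amplitude on |10> is sqrt(2)/2. Key observation: gates 1-2 undo each other exactly, leaving only the rest of the circuit to track.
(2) The final state's coefficient on |01> equals 0.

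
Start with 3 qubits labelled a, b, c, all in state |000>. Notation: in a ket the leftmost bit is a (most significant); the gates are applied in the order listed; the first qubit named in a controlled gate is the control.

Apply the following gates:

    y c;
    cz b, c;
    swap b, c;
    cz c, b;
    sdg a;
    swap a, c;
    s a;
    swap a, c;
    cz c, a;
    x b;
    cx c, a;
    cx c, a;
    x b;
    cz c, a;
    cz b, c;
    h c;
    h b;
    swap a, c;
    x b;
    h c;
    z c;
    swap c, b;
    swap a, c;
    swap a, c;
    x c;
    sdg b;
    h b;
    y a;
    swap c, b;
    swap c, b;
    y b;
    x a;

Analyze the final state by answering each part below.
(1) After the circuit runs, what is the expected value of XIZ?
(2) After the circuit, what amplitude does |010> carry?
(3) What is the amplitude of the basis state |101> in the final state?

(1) The observable XIZ averages to 0.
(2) The amplitude on |010> is 1/4 - I/4.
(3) The amplitude on |101> is 1/4 + I/4.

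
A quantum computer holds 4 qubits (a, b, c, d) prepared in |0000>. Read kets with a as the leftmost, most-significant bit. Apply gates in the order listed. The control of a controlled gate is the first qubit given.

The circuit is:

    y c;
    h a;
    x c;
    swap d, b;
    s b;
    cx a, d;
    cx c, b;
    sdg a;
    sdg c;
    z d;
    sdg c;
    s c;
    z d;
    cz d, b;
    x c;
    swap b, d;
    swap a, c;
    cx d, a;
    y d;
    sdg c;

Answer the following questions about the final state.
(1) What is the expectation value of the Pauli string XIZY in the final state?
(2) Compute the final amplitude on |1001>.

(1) The expectation value of XIZY is 0. Key observation: gates 10-13 undo each other exactly, leaving only the rest of the circuit to track.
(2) |1001> carries amplitude -sqrt(2)/2 in the final state.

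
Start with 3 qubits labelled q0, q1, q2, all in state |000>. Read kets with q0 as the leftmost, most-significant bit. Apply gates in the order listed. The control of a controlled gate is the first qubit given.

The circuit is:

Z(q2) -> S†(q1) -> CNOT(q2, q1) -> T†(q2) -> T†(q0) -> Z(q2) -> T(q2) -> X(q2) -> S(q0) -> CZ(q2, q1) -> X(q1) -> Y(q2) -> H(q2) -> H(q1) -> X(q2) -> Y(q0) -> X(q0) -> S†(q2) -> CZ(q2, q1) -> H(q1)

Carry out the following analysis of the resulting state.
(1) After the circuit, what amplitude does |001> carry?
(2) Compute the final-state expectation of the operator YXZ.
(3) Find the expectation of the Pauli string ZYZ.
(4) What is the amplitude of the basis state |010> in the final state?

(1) The final state's coefficient on |001> equals -sqrt(2)*I/2.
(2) The expectation value of YXZ is 0.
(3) The expectation value of ZYZ is 0.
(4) |010> carries amplitude sqrt(2)/2 in the final state.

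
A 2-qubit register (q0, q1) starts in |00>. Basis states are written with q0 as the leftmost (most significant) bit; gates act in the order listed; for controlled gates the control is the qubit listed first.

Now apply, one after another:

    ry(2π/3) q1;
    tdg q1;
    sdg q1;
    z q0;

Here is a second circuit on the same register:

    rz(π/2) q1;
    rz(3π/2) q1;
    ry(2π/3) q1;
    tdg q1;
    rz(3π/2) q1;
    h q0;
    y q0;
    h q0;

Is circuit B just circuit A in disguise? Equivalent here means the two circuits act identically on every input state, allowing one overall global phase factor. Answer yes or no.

No, they are not equivalent — no single phase factor reconciles the two unitaries.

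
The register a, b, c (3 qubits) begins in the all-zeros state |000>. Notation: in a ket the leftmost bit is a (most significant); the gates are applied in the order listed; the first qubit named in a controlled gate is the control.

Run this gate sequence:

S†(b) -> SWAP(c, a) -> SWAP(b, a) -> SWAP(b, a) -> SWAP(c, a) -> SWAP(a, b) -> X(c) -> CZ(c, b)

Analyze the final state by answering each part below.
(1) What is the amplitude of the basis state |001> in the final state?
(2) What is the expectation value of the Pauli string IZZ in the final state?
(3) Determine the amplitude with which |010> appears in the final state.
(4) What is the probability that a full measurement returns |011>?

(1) |001> carries amplitude 1 in the final state. Key observation: the block from step 2 through step 5 cancels to the identity and can be dropped.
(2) In the final state, IZZ has expectation -1.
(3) |010> carries amplitude 0 in the final state.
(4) A full measurement returns |011> with probability 0.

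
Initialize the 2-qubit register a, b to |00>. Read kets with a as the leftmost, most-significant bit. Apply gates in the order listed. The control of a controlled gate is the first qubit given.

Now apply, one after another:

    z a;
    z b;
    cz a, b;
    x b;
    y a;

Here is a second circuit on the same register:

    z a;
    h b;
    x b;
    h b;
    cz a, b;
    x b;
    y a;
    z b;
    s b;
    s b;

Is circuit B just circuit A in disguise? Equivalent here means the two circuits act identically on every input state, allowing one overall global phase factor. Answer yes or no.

Yes, they are equivalent — the unitaries differ by at most a global phase.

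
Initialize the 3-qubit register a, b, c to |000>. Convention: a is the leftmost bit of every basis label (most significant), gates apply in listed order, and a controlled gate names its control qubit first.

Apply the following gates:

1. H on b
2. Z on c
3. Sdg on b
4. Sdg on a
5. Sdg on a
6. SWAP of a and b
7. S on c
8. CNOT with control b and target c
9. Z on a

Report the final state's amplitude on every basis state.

The final amplitudes are sqrt(2)/2 on |000>, sqrt(2)*I/2 on |100>, and 0 on every other basis state.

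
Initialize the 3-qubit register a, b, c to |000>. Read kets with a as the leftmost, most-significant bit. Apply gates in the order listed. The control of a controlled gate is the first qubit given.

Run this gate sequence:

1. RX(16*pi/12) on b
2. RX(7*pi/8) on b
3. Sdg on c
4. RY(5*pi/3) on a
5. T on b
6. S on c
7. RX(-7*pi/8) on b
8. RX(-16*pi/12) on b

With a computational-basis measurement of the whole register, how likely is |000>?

The probability of measuring |000> is -3*sqrt(3)*sin(7*pi/16)*cos(7*pi/16)**3/8 + 15*cos(7*pi/16)**4/32 + 27*sin(7*pi/16)**2*cos(7*pi/16)**2/16 + 3*sqrt(3)*sin(7*pi/16)**3*cos(7*pi/16)/8 + 15*sin(7*pi/16)**4/32 + 9*exp(-I*pi/4)*sin(7*pi/16)**4/64 - 3*sqrt(3)*exp(I*pi/4)*sin(7*pi/16)**3*cos(7*pi/16)/16 - 3*exp(I*pi/4)*sin(7*pi/16)**2*cos(7*pi/16)**2/32 + 3*sqrt(3)*exp(-I*pi/4)*sin(7*pi/16)*cos(7*pi/16)**3/16 + 9*exp(-I*pi/4)*cos(7*pi/16)**4/64 + 9*exp(I*pi/4)*cos(7*pi/16)**4/64 + 3*sqrt(3)*exp(I*pi/4)*sin(7*pi/16)*cos(7*pi/16)**3/16 - 3*exp(-I*pi/4)*sin(7*pi/16)**2*cos(7*pi/16)**2/32 - 3*sqrt(3)*exp(-I*pi/4)*sin(7*pi/16)**3*cos(7*pi/16)/16 + 9*exp(I*pi/4)*sin(7*pi/16)**4/64.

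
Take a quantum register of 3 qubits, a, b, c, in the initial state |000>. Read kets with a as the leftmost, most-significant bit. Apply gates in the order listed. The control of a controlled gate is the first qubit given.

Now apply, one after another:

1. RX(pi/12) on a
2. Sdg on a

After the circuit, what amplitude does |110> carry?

The amplitude on |110> is 0.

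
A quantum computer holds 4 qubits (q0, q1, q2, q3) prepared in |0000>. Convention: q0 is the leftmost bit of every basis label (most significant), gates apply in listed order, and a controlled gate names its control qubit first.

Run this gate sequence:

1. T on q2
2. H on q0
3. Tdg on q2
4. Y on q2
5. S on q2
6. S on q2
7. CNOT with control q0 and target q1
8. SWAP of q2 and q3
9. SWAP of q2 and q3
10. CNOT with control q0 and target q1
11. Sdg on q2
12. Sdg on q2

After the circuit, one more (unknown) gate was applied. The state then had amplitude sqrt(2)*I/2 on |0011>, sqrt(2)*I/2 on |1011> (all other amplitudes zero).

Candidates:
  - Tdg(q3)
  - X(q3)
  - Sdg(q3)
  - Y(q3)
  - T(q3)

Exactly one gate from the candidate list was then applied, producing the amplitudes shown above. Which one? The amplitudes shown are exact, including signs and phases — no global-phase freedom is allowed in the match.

The applied gate was X(q3). Key observation: gates 5-12 undo each other exactly, leaving only the rest of the circuit to track.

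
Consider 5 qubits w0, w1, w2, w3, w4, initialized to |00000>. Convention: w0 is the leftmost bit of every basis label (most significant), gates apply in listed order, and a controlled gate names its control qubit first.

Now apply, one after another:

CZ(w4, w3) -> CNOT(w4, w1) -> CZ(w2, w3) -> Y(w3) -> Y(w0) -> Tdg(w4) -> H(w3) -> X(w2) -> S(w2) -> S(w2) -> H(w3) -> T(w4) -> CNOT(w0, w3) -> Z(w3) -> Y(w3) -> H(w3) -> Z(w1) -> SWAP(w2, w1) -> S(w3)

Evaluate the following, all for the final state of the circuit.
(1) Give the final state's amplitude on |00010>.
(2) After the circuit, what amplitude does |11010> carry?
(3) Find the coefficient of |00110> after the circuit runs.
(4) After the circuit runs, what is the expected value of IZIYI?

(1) The final state's coefficient on |00010> equals 0.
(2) |11010> carries amplitude sqrt(2)/2 in the final state.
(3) |00110> carries amplitude 0 in the final state.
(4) The observable IZIYI averages to 1.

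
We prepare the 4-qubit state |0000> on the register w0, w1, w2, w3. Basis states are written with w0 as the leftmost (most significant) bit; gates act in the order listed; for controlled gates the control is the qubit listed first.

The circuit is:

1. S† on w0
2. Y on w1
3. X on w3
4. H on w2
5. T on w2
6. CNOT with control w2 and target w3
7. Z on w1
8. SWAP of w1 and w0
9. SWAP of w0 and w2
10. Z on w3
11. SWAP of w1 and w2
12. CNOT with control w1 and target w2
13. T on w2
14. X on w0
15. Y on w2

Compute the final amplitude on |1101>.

|1101> carries amplitude sqrt(2)*exp(I*pi/4)/2 in the final state.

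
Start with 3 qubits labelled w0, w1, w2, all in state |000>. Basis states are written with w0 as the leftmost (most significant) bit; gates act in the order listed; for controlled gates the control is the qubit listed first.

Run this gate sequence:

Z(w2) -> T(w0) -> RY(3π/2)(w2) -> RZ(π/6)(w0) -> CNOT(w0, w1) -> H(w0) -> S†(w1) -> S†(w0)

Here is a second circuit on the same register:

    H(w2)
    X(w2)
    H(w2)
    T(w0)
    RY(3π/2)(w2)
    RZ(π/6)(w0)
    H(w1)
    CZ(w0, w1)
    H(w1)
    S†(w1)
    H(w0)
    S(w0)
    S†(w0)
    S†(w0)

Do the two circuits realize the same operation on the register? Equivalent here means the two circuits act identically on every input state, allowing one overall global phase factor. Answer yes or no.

Yes: on every input state the two circuits agree up to one overall phase factor.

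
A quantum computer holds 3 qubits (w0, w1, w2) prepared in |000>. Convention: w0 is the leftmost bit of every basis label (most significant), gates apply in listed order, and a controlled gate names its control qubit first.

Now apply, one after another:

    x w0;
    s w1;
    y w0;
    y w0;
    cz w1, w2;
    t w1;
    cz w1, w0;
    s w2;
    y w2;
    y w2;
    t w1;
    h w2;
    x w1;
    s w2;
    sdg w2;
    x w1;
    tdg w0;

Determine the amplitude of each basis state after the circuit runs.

The final amplitudes are -sqrt(2)*exp(3*I*pi/4)/2 on |100>, -sqrt(2)*exp(3*I*pi/4)/2 on |101>, and 0 on every other basis state. Key observation: gates 13-16 undo each other exactly, leaving only the rest of the circuit to track.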